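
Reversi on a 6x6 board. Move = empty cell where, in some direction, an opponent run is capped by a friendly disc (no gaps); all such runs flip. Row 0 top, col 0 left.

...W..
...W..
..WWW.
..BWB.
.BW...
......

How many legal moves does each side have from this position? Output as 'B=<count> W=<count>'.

-- B to move --
(0,2): no bracket -> illegal
(0,4): no bracket -> illegal
(1,1): no bracket -> illegal
(1,2): flips 2 -> legal
(1,4): flips 2 -> legal
(1,5): no bracket -> illegal
(2,1): no bracket -> illegal
(2,5): no bracket -> illegal
(3,1): no bracket -> illegal
(3,5): no bracket -> illegal
(4,3): flips 1 -> legal
(4,4): no bracket -> illegal
(5,1): no bracket -> illegal
(5,2): flips 1 -> legal
(5,3): no bracket -> illegal
B mobility = 4
-- W to move --
(2,1): no bracket -> illegal
(2,5): no bracket -> illegal
(3,0): no bracket -> illegal
(3,1): flips 1 -> legal
(3,5): flips 1 -> legal
(4,0): flips 1 -> legal
(4,3): no bracket -> illegal
(4,4): flips 1 -> legal
(4,5): flips 1 -> legal
(5,0): flips 2 -> legal
(5,1): no bracket -> illegal
(5,2): no bracket -> illegal
W mobility = 6

Answer: B=4 W=6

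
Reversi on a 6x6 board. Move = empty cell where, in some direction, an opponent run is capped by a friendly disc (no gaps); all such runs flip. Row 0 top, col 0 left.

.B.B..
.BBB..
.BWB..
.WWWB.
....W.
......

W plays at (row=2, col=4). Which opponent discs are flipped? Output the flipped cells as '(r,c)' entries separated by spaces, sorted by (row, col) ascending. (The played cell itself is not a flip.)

Dir NW: opp run (1,3), next='.' -> no flip
Dir N: first cell '.' (not opp) -> no flip
Dir NE: first cell '.' (not opp) -> no flip
Dir W: opp run (2,3) capped by W -> flip
Dir E: first cell '.' (not opp) -> no flip
Dir SW: first cell 'W' (not opp) -> no flip
Dir S: opp run (3,4) capped by W -> flip
Dir SE: first cell '.' (not opp) -> no flip

Answer: (2,3) (3,4)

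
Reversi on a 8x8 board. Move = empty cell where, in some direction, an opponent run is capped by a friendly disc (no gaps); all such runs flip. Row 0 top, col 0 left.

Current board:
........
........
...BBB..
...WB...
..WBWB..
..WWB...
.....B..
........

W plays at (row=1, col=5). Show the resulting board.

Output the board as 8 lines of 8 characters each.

Place W at (1,5); scan 8 dirs for brackets.
Dir NW: first cell '.' (not opp) -> no flip
Dir N: first cell '.' (not opp) -> no flip
Dir NE: first cell '.' (not opp) -> no flip
Dir W: first cell '.' (not opp) -> no flip
Dir E: first cell '.' (not opp) -> no flip
Dir SW: opp run (2,4) capped by W -> flip
Dir S: opp run (2,5), next='.' -> no flip
Dir SE: first cell '.' (not opp) -> no flip
All flips: (2,4)

Answer: ........
.....W..
...BWB..
...WB...
..WBWB..
..WWB...
.....B..
........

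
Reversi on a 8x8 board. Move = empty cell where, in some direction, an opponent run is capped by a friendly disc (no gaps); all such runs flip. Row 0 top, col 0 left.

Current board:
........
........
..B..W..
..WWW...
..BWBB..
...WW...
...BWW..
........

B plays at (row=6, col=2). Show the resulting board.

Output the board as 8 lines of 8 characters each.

Answer: ........
........
..B..W..
..WWW...
..BWBB..
...BW...
..BBWW..
........

Derivation:
Place B at (6,2); scan 8 dirs for brackets.
Dir NW: first cell '.' (not opp) -> no flip
Dir N: first cell '.' (not opp) -> no flip
Dir NE: opp run (5,3) capped by B -> flip
Dir W: first cell '.' (not opp) -> no flip
Dir E: first cell 'B' (not opp) -> no flip
Dir SW: first cell '.' (not opp) -> no flip
Dir S: first cell '.' (not opp) -> no flip
Dir SE: first cell '.' (not opp) -> no flip
All flips: (5,3)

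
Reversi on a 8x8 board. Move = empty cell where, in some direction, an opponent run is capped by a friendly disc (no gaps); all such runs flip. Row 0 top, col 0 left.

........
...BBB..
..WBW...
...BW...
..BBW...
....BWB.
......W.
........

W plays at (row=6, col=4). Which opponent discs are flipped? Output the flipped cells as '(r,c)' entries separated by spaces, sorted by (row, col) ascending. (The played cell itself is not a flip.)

Dir NW: first cell '.' (not opp) -> no flip
Dir N: opp run (5,4) capped by W -> flip
Dir NE: first cell 'W' (not opp) -> no flip
Dir W: first cell '.' (not opp) -> no flip
Dir E: first cell '.' (not opp) -> no flip
Dir SW: first cell '.' (not opp) -> no flip
Dir S: first cell '.' (not opp) -> no flip
Dir SE: first cell '.' (not opp) -> no flip

Answer: (5,4)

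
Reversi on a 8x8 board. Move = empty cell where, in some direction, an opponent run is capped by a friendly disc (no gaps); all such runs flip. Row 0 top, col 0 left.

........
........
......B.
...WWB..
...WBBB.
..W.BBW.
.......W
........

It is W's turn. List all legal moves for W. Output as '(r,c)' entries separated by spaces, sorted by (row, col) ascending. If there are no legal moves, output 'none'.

(1,5): no bracket -> illegal
(1,6): no bracket -> illegal
(1,7): no bracket -> illegal
(2,4): no bracket -> illegal
(2,5): no bracket -> illegal
(2,7): no bracket -> illegal
(3,6): flips 2 -> legal
(3,7): no bracket -> illegal
(4,7): flips 3 -> legal
(5,3): flips 2 -> legal
(5,7): no bracket -> illegal
(6,3): no bracket -> illegal
(6,4): flips 2 -> legal
(6,5): flips 1 -> legal
(6,6): flips 2 -> legal

Answer: (3,6) (4,7) (5,3) (6,4) (6,5) (6,6)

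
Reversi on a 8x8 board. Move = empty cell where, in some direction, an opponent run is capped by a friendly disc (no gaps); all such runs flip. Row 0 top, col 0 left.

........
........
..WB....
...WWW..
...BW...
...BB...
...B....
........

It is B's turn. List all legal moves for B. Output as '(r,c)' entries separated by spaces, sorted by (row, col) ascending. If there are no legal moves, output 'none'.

(1,1): no bracket -> illegal
(1,2): no bracket -> illegal
(1,3): no bracket -> illegal
(2,1): flips 1 -> legal
(2,4): flips 2 -> legal
(2,5): flips 1 -> legal
(2,6): flips 2 -> legal
(3,1): no bracket -> illegal
(3,2): no bracket -> illegal
(3,6): no bracket -> illegal
(4,2): no bracket -> illegal
(4,5): flips 2 -> legal
(4,6): no bracket -> illegal
(5,5): no bracket -> illegal

Answer: (2,1) (2,4) (2,5) (2,6) (4,5)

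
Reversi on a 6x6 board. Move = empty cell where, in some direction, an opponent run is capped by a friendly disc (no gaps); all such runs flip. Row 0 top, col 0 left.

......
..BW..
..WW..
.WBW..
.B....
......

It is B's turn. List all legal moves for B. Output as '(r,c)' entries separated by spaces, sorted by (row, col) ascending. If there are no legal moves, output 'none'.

Answer: (1,4) (2,1) (3,0) (3,4)

Derivation:
(0,2): no bracket -> illegal
(0,3): no bracket -> illegal
(0,4): no bracket -> illegal
(1,1): no bracket -> illegal
(1,4): flips 2 -> legal
(2,0): no bracket -> illegal
(2,1): flips 1 -> legal
(2,4): no bracket -> illegal
(3,0): flips 1 -> legal
(3,4): flips 2 -> legal
(4,0): no bracket -> illegal
(4,2): no bracket -> illegal
(4,3): no bracket -> illegal
(4,4): no bracket -> illegal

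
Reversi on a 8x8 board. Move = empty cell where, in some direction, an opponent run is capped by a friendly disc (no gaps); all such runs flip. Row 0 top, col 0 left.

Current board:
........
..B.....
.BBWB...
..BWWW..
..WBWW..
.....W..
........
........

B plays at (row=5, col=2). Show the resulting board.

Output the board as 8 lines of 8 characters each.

Place B at (5,2); scan 8 dirs for brackets.
Dir NW: first cell '.' (not opp) -> no flip
Dir N: opp run (4,2) capped by B -> flip
Dir NE: first cell 'B' (not opp) -> no flip
Dir W: first cell '.' (not opp) -> no flip
Dir E: first cell '.' (not opp) -> no flip
Dir SW: first cell '.' (not opp) -> no flip
Dir S: first cell '.' (not opp) -> no flip
Dir SE: first cell '.' (not opp) -> no flip
All flips: (4,2)

Answer: ........
..B.....
.BBWB...
..BWWW..
..BBWW..
..B..W..
........
........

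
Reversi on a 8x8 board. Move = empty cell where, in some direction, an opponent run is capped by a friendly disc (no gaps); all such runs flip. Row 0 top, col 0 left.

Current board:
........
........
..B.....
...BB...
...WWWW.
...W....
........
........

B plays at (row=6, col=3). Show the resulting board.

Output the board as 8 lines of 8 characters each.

Place B at (6,3); scan 8 dirs for brackets.
Dir NW: first cell '.' (not opp) -> no flip
Dir N: opp run (5,3) (4,3) capped by B -> flip
Dir NE: first cell '.' (not opp) -> no flip
Dir W: first cell '.' (not opp) -> no flip
Dir E: first cell '.' (not opp) -> no flip
Dir SW: first cell '.' (not opp) -> no flip
Dir S: first cell '.' (not opp) -> no flip
Dir SE: first cell '.' (not opp) -> no flip
All flips: (4,3) (5,3)

Answer: ........
........
..B.....
...BB...
...BWWW.
...B....
...B....
........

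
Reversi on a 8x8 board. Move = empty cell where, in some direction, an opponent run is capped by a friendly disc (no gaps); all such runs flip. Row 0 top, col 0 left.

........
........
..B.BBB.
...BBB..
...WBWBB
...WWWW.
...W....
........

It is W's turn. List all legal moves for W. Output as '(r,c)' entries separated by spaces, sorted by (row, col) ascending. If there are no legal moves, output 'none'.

(1,1): flips 3 -> legal
(1,2): no bracket -> illegal
(1,3): no bracket -> illegal
(1,4): flips 3 -> legal
(1,5): flips 2 -> legal
(1,6): flips 2 -> legal
(1,7): flips 3 -> legal
(2,1): no bracket -> illegal
(2,3): flips 2 -> legal
(2,7): no bracket -> illegal
(3,1): no bracket -> illegal
(3,2): no bracket -> illegal
(3,6): flips 1 -> legal
(3,7): flips 1 -> legal
(4,2): no bracket -> illegal
(5,7): no bracket -> illegal

Answer: (1,1) (1,4) (1,5) (1,6) (1,7) (2,3) (3,6) (3,7)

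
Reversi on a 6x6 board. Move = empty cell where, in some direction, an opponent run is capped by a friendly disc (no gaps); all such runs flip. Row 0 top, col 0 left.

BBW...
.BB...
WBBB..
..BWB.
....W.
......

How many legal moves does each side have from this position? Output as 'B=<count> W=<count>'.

Answer: B=4 W=5

Derivation:
-- B to move --
(0,3): flips 1 -> legal
(1,0): no bracket -> illegal
(1,3): no bracket -> illegal
(2,4): no bracket -> illegal
(3,0): no bracket -> illegal
(3,1): no bracket -> illegal
(3,5): no bracket -> illegal
(4,2): no bracket -> illegal
(4,3): flips 1 -> legal
(4,5): no bracket -> illegal
(5,3): no bracket -> illegal
(5,4): flips 1 -> legal
(5,5): flips 2 -> legal
B mobility = 4
-- W to move --
(0,3): no bracket -> illegal
(1,0): no bracket -> illegal
(1,3): flips 1 -> legal
(1,4): no bracket -> illegal
(2,4): flips 4 -> legal
(2,5): no bracket -> illegal
(3,0): no bracket -> illegal
(3,1): flips 1 -> legal
(3,5): flips 1 -> legal
(4,1): no bracket -> illegal
(4,2): flips 3 -> legal
(4,3): no bracket -> illegal
(4,5): no bracket -> illegal
W mobility = 5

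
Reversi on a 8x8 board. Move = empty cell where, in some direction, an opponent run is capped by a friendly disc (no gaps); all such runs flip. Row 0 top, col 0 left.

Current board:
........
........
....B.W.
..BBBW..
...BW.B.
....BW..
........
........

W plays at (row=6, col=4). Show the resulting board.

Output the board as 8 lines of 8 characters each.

Answer: ........
........
....B.W.
..BBBW..
...BW.B.
....WW..
....W...
........

Derivation:
Place W at (6,4); scan 8 dirs for brackets.
Dir NW: first cell '.' (not opp) -> no flip
Dir N: opp run (5,4) capped by W -> flip
Dir NE: first cell 'W' (not opp) -> no flip
Dir W: first cell '.' (not opp) -> no flip
Dir E: first cell '.' (not opp) -> no flip
Dir SW: first cell '.' (not opp) -> no flip
Dir S: first cell '.' (not opp) -> no flip
Dir SE: first cell '.' (not opp) -> no flip
All flips: (5,4)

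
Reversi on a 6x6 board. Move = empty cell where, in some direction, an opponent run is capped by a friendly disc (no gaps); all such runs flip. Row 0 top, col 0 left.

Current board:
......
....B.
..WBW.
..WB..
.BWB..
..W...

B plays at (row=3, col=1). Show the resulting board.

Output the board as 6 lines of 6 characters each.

Place B at (3,1); scan 8 dirs for brackets.
Dir NW: first cell '.' (not opp) -> no flip
Dir N: first cell '.' (not opp) -> no flip
Dir NE: opp run (2,2), next='.' -> no flip
Dir W: first cell '.' (not opp) -> no flip
Dir E: opp run (3,2) capped by B -> flip
Dir SW: first cell '.' (not opp) -> no flip
Dir S: first cell 'B' (not opp) -> no flip
Dir SE: opp run (4,2), next='.' -> no flip
All flips: (3,2)

Answer: ......
....B.
..WBW.
.BBB..
.BWB..
..W...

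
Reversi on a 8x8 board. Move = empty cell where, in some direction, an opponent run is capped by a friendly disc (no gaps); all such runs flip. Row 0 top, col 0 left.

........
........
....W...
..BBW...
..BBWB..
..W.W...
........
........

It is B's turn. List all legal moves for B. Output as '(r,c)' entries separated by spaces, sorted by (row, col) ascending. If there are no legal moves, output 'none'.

Answer: (1,5) (2,3) (2,5) (3,5) (5,5) (6,1) (6,2) (6,3) (6,5)

Derivation:
(1,3): no bracket -> illegal
(1,4): no bracket -> illegal
(1,5): flips 1 -> legal
(2,3): flips 1 -> legal
(2,5): flips 1 -> legal
(3,5): flips 1 -> legal
(4,1): no bracket -> illegal
(5,1): no bracket -> illegal
(5,3): no bracket -> illegal
(5,5): flips 1 -> legal
(6,1): flips 1 -> legal
(6,2): flips 1 -> legal
(6,3): flips 1 -> legal
(6,4): no bracket -> illegal
(6,5): flips 1 -> legal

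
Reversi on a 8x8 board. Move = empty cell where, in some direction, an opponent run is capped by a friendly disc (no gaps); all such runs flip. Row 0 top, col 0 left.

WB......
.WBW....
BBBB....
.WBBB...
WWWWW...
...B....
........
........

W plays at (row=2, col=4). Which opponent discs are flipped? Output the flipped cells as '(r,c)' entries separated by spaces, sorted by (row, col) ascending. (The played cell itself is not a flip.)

Dir NW: first cell 'W' (not opp) -> no flip
Dir N: first cell '.' (not opp) -> no flip
Dir NE: first cell '.' (not opp) -> no flip
Dir W: opp run (2,3) (2,2) (2,1) (2,0), next=edge -> no flip
Dir E: first cell '.' (not opp) -> no flip
Dir SW: opp run (3,3) capped by W -> flip
Dir S: opp run (3,4) capped by W -> flip
Dir SE: first cell '.' (not opp) -> no flip

Answer: (3,3) (3,4)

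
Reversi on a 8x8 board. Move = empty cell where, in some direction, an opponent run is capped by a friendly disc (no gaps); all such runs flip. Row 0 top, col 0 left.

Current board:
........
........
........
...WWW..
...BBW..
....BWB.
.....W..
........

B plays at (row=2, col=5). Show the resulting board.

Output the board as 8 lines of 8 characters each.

Place B at (2,5); scan 8 dirs for brackets.
Dir NW: first cell '.' (not opp) -> no flip
Dir N: first cell '.' (not opp) -> no flip
Dir NE: first cell '.' (not opp) -> no flip
Dir W: first cell '.' (not opp) -> no flip
Dir E: first cell '.' (not opp) -> no flip
Dir SW: opp run (3,4) capped by B -> flip
Dir S: opp run (3,5) (4,5) (5,5) (6,5), next='.' -> no flip
Dir SE: first cell '.' (not opp) -> no flip
All flips: (3,4)

Answer: ........
........
.....B..
...WBW..
...BBW..
....BWB.
.....W..
........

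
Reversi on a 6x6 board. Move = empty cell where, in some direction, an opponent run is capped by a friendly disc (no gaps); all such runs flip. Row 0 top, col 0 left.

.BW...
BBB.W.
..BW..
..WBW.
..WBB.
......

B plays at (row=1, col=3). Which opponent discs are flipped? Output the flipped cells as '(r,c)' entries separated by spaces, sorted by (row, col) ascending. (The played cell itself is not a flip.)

Answer: (2,3)

Derivation:
Dir NW: opp run (0,2), next=edge -> no flip
Dir N: first cell '.' (not opp) -> no flip
Dir NE: first cell '.' (not opp) -> no flip
Dir W: first cell 'B' (not opp) -> no flip
Dir E: opp run (1,4), next='.' -> no flip
Dir SW: first cell 'B' (not opp) -> no flip
Dir S: opp run (2,3) capped by B -> flip
Dir SE: first cell '.' (not opp) -> no flip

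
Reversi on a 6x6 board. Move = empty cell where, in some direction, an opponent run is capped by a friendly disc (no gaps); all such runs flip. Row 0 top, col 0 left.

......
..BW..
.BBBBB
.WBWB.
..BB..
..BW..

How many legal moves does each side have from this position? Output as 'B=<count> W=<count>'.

Answer: B=10 W=4

Derivation:
-- B to move --
(0,2): flips 1 -> legal
(0,3): flips 1 -> legal
(0,4): flips 1 -> legal
(1,4): flips 1 -> legal
(2,0): flips 1 -> legal
(3,0): flips 1 -> legal
(4,0): flips 1 -> legal
(4,1): flips 1 -> legal
(4,4): flips 1 -> legal
(5,4): flips 1 -> legal
B mobility = 10
-- W to move --
(0,1): no bracket -> illegal
(0,2): no bracket -> illegal
(0,3): no bracket -> illegal
(1,0): no bracket -> illegal
(1,1): flips 3 -> legal
(1,4): no bracket -> illegal
(1,5): flips 1 -> legal
(2,0): no bracket -> illegal
(3,0): no bracket -> illegal
(3,5): flips 2 -> legal
(4,1): no bracket -> illegal
(4,4): no bracket -> illegal
(4,5): no bracket -> illegal
(5,1): flips 2 -> legal
(5,4): no bracket -> illegal
W mobility = 4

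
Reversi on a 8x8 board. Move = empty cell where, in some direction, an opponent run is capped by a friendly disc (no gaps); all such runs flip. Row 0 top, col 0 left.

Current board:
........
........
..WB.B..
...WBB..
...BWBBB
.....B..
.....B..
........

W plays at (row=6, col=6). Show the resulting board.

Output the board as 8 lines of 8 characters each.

Answer: ........
........
..WB.B..
...WBB..
...BWBBB
.....W..
.....BW.
........

Derivation:
Place W at (6,6); scan 8 dirs for brackets.
Dir NW: opp run (5,5) capped by W -> flip
Dir N: first cell '.' (not opp) -> no flip
Dir NE: first cell '.' (not opp) -> no flip
Dir W: opp run (6,5), next='.' -> no flip
Dir E: first cell '.' (not opp) -> no flip
Dir SW: first cell '.' (not opp) -> no flip
Dir S: first cell '.' (not opp) -> no flip
Dir SE: first cell '.' (not opp) -> no flip
All flips: (5,5)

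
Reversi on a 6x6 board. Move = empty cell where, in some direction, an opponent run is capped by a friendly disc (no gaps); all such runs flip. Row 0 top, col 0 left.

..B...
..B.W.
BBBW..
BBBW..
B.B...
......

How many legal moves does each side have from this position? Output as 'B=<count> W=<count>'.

Answer: B=4 W=4

Derivation:
-- B to move --
(0,3): no bracket -> illegal
(0,4): no bracket -> illegal
(0,5): flips 2 -> legal
(1,3): no bracket -> illegal
(1,5): no bracket -> illegal
(2,4): flips 2 -> legal
(2,5): no bracket -> illegal
(3,4): flips 2 -> legal
(4,3): no bracket -> illegal
(4,4): flips 1 -> legal
B mobility = 4
-- W to move --
(0,1): flips 1 -> legal
(0,3): no bracket -> illegal
(1,0): no bracket -> illegal
(1,1): flips 1 -> legal
(1,3): no bracket -> illegal
(4,1): flips 1 -> legal
(4,3): no bracket -> illegal
(5,0): no bracket -> illegal
(5,1): flips 1 -> legal
(5,2): no bracket -> illegal
(5,3): no bracket -> illegal
W mobility = 4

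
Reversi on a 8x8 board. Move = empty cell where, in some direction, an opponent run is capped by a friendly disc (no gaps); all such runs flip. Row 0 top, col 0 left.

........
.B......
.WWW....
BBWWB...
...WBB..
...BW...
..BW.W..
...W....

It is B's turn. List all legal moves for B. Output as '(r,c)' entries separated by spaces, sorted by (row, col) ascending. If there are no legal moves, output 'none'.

(1,0): no bracket -> illegal
(1,2): flips 2 -> legal
(1,3): flips 4 -> legal
(1,4): no bracket -> illegal
(2,0): no bracket -> illegal
(2,4): no bracket -> illegal
(4,1): no bracket -> illegal
(4,2): flips 1 -> legal
(5,2): flips 1 -> legal
(5,5): flips 1 -> legal
(5,6): no bracket -> illegal
(6,4): flips 2 -> legal
(6,6): no bracket -> illegal
(7,2): flips 2 -> legal
(7,4): no bracket -> illegal
(7,5): no bracket -> illegal
(7,6): no bracket -> illegal

Answer: (1,2) (1,3) (4,2) (5,2) (5,5) (6,4) (7,2)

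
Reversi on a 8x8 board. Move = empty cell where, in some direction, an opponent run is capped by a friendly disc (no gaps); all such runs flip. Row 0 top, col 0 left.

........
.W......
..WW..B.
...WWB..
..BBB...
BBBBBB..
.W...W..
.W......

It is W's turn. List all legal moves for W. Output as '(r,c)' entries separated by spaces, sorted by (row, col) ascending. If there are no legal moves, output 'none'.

Answer: (3,2) (3,6) (4,1) (4,5) (6,0) (6,3) (6,4) (6,6)

Derivation:
(1,5): no bracket -> illegal
(1,6): no bracket -> illegal
(1,7): no bracket -> illegal
(2,4): no bracket -> illegal
(2,5): no bracket -> illegal
(2,7): no bracket -> illegal
(3,1): no bracket -> illegal
(3,2): flips 2 -> legal
(3,6): flips 1 -> legal
(3,7): no bracket -> illegal
(4,0): no bracket -> illegal
(4,1): flips 1 -> legal
(4,5): flips 1 -> legal
(4,6): no bracket -> illegal
(5,6): no bracket -> illegal
(6,0): flips 2 -> legal
(6,2): no bracket -> illegal
(6,3): flips 2 -> legal
(6,4): flips 2 -> legal
(6,6): flips 2 -> legal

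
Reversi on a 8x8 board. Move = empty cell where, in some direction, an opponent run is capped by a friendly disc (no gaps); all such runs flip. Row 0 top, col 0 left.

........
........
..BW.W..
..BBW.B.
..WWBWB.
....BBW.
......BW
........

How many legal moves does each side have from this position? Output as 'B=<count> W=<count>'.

Answer: B=9 W=13

Derivation:
-- B to move --
(1,2): no bracket -> illegal
(1,3): flips 1 -> legal
(1,4): flips 2 -> legal
(1,5): no bracket -> illegal
(1,6): no bracket -> illegal
(2,4): flips 2 -> legal
(2,6): no bracket -> illegal
(3,1): no bracket -> illegal
(3,5): flips 2 -> legal
(4,1): flips 2 -> legal
(4,7): no bracket -> illegal
(5,1): flips 1 -> legal
(5,2): flips 1 -> legal
(5,3): flips 1 -> legal
(5,7): flips 1 -> legal
(6,5): no bracket -> illegal
(7,6): no bracket -> illegal
(7,7): no bracket -> illegal
B mobility = 9
-- W to move --
(1,1): no bracket -> illegal
(1,2): flips 2 -> legal
(1,3): no bracket -> illegal
(2,1): flips 2 -> legal
(2,4): flips 1 -> legal
(2,6): flips 2 -> legal
(2,7): flips 1 -> legal
(3,1): flips 2 -> legal
(3,5): no bracket -> illegal
(3,7): no bracket -> illegal
(4,1): flips 1 -> legal
(4,7): flips 2 -> legal
(5,3): flips 2 -> legal
(5,7): no bracket -> illegal
(6,3): flips 1 -> legal
(6,4): flips 2 -> legal
(6,5): flips 3 -> legal
(7,5): no bracket -> illegal
(7,6): flips 1 -> legal
(7,7): no bracket -> illegal
W mobility = 13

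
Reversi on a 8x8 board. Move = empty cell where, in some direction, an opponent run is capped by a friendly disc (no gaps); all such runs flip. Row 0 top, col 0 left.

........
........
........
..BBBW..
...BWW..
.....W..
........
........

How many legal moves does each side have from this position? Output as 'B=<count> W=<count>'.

Answer: B=5 W=5

Derivation:
-- B to move --
(2,4): no bracket -> illegal
(2,5): no bracket -> illegal
(2,6): no bracket -> illegal
(3,6): flips 1 -> legal
(4,6): flips 2 -> legal
(5,3): no bracket -> illegal
(5,4): flips 1 -> legal
(5,6): flips 1 -> legal
(6,4): no bracket -> illegal
(6,5): no bracket -> illegal
(6,6): flips 2 -> legal
B mobility = 5
-- W to move --
(2,1): no bracket -> illegal
(2,2): flips 1 -> legal
(2,3): flips 1 -> legal
(2,4): flips 1 -> legal
(2,5): no bracket -> illegal
(3,1): flips 3 -> legal
(4,1): no bracket -> illegal
(4,2): flips 1 -> legal
(5,2): no bracket -> illegal
(5,3): no bracket -> illegal
(5,4): no bracket -> illegal
W mobility = 5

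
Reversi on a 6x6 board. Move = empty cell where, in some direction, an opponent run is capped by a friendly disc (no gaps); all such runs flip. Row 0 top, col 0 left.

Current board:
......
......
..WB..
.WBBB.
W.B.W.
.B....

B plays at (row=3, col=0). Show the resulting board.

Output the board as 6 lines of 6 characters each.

Place B at (3,0); scan 8 dirs for brackets.
Dir NW: edge -> no flip
Dir N: first cell '.' (not opp) -> no flip
Dir NE: first cell '.' (not opp) -> no flip
Dir W: edge -> no flip
Dir E: opp run (3,1) capped by B -> flip
Dir SW: edge -> no flip
Dir S: opp run (4,0), next='.' -> no flip
Dir SE: first cell '.' (not opp) -> no flip
All flips: (3,1)

Answer: ......
......
..WB..
BBBBB.
W.B.W.
.B....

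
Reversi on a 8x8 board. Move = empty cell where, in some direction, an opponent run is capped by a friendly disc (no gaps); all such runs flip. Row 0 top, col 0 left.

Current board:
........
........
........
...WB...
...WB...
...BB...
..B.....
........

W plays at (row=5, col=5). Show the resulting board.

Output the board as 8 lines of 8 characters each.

Answer: ........
........
........
...WB...
...WW...
...BBW..
..B.....
........

Derivation:
Place W at (5,5); scan 8 dirs for brackets.
Dir NW: opp run (4,4) capped by W -> flip
Dir N: first cell '.' (not opp) -> no flip
Dir NE: first cell '.' (not opp) -> no flip
Dir W: opp run (5,4) (5,3), next='.' -> no flip
Dir E: first cell '.' (not opp) -> no flip
Dir SW: first cell '.' (not opp) -> no flip
Dir S: first cell '.' (not opp) -> no flip
Dir SE: first cell '.' (not opp) -> no flip
All flips: (4,4)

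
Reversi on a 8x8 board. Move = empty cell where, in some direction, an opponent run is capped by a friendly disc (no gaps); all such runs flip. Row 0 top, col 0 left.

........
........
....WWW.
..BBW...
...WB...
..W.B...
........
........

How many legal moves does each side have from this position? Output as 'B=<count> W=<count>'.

-- B to move --
(1,3): no bracket -> illegal
(1,4): flips 2 -> legal
(1,5): flips 1 -> legal
(1,6): no bracket -> illegal
(1,7): no bracket -> illegal
(2,3): no bracket -> illegal
(2,7): no bracket -> illegal
(3,5): flips 1 -> legal
(3,6): no bracket -> illegal
(3,7): no bracket -> illegal
(4,1): no bracket -> illegal
(4,2): flips 1 -> legal
(4,5): no bracket -> illegal
(5,1): no bracket -> illegal
(5,3): flips 1 -> legal
(6,1): no bracket -> illegal
(6,2): no bracket -> illegal
(6,3): no bracket -> illegal
B mobility = 5
-- W to move --
(2,1): flips 1 -> legal
(2,2): no bracket -> illegal
(2,3): flips 1 -> legal
(3,1): flips 2 -> legal
(3,5): no bracket -> illegal
(4,1): no bracket -> illegal
(4,2): flips 1 -> legal
(4,5): flips 1 -> legal
(5,3): no bracket -> illegal
(5,5): no bracket -> illegal
(6,3): no bracket -> illegal
(6,4): flips 2 -> legal
(6,5): flips 1 -> legal
W mobility = 7

Answer: B=5 W=7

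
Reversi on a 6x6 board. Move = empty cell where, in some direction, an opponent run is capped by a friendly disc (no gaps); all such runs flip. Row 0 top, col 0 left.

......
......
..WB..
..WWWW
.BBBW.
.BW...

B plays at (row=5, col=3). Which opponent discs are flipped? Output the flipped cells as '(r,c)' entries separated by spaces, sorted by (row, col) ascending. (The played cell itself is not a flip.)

Answer: (5,2)

Derivation:
Dir NW: first cell 'B' (not opp) -> no flip
Dir N: first cell 'B' (not opp) -> no flip
Dir NE: opp run (4,4) (3,5), next=edge -> no flip
Dir W: opp run (5,2) capped by B -> flip
Dir E: first cell '.' (not opp) -> no flip
Dir SW: edge -> no flip
Dir S: edge -> no flip
Dir SE: edge -> no flip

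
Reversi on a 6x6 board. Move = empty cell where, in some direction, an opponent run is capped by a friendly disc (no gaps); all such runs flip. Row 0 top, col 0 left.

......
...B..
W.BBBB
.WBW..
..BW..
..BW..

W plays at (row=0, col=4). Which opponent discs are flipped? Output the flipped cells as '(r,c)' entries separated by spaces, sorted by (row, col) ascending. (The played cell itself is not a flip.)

Answer: (1,3) (2,2)

Derivation:
Dir NW: edge -> no flip
Dir N: edge -> no flip
Dir NE: edge -> no flip
Dir W: first cell '.' (not opp) -> no flip
Dir E: first cell '.' (not opp) -> no flip
Dir SW: opp run (1,3) (2,2) capped by W -> flip
Dir S: first cell '.' (not opp) -> no flip
Dir SE: first cell '.' (not opp) -> no flip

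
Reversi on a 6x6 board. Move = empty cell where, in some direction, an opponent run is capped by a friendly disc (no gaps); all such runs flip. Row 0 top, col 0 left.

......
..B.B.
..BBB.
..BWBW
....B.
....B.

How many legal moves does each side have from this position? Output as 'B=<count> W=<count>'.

-- B to move --
(2,5): no bracket -> illegal
(4,2): flips 1 -> legal
(4,3): flips 1 -> legal
(4,5): no bracket -> illegal
B mobility = 2
-- W to move --
(0,1): no bracket -> illegal
(0,2): no bracket -> illegal
(0,3): no bracket -> illegal
(0,4): no bracket -> illegal
(0,5): no bracket -> illegal
(1,1): flips 1 -> legal
(1,3): flips 2 -> legal
(1,5): flips 1 -> legal
(2,1): no bracket -> illegal
(2,5): no bracket -> illegal
(3,1): flips 1 -> legal
(4,1): no bracket -> illegal
(4,2): no bracket -> illegal
(4,3): no bracket -> illegal
(4,5): no bracket -> illegal
(5,3): flips 1 -> legal
(5,5): flips 1 -> legal
W mobility = 6

Answer: B=2 W=6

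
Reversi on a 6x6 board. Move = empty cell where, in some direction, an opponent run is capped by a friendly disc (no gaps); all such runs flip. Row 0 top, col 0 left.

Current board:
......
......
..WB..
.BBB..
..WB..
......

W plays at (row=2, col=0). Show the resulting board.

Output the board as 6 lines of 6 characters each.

Answer: ......
......
W.WB..
.WBB..
..WB..
......

Derivation:
Place W at (2,0); scan 8 dirs for brackets.
Dir NW: edge -> no flip
Dir N: first cell '.' (not opp) -> no flip
Dir NE: first cell '.' (not opp) -> no flip
Dir W: edge -> no flip
Dir E: first cell '.' (not opp) -> no flip
Dir SW: edge -> no flip
Dir S: first cell '.' (not opp) -> no flip
Dir SE: opp run (3,1) capped by W -> flip
All flips: (3,1)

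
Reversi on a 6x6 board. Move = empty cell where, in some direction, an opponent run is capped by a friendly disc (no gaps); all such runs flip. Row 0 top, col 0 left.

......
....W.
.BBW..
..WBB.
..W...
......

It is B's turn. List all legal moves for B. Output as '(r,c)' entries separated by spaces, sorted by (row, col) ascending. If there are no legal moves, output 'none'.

Answer: (1,2) (1,3) (2,4) (3,1) (4,3) (5,1) (5,2)

Derivation:
(0,3): no bracket -> illegal
(0,4): no bracket -> illegal
(0,5): no bracket -> illegal
(1,2): flips 1 -> legal
(1,3): flips 1 -> legal
(1,5): no bracket -> illegal
(2,4): flips 1 -> legal
(2,5): no bracket -> illegal
(3,1): flips 1 -> legal
(4,1): no bracket -> illegal
(4,3): flips 1 -> legal
(5,1): flips 1 -> legal
(5,2): flips 2 -> legal
(5,3): no bracket -> illegal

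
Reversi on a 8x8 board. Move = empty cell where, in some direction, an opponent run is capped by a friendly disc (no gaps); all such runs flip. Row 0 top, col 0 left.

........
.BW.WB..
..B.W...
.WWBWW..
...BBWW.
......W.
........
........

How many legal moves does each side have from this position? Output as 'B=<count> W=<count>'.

-- B to move --
(0,1): no bracket -> illegal
(0,2): flips 1 -> legal
(0,3): no bracket -> illegal
(0,4): flips 3 -> legal
(0,5): no bracket -> illegal
(1,3): flips 2 -> legal
(2,0): no bracket -> illegal
(2,1): flips 1 -> legal
(2,3): no bracket -> illegal
(2,5): flips 1 -> legal
(2,6): flips 1 -> legal
(3,0): flips 2 -> legal
(3,6): flips 2 -> legal
(3,7): no bracket -> illegal
(4,0): flips 1 -> legal
(4,1): no bracket -> illegal
(4,2): flips 1 -> legal
(4,7): flips 2 -> legal
(5,4): no bracket -> illegal
(5,5): no bracket -> illegal
(5,7): no bracket -> illegal
(6,5): no bracket -> illegal
(6,6): no bracket -> illegal
(6,7): no bracket -> illegal
B mobility = 11
-- W to move --
(0,0): no bracket -> illegal
(0,1): no bracket -> illegal
(0,2): no bracket -> illegal
(0,4): no bracket -> illegal
(0,5): no bracket -> illegal
(0,6): flips 1 -> legal
(1,0): flips 1 -> legal
(1,3): flips 1 -> legal
(1,6): flips 1 -> legal
(2,0): no bracket -> illegal
(2,1): no bracket -> illegal
(2,3): no bracket -> illegal
(2,5): no bracket -> illegal
(2,6): no bracket -> illegal
(4,2): flips 3 -> legal
(5,2): flips 1 -> legal
(5,3): flips 1 -> legal
(5,4): flips 2 -> legal
(5,5): no bracket -> illegal
W mobility = 8

Answer: B=11 W=8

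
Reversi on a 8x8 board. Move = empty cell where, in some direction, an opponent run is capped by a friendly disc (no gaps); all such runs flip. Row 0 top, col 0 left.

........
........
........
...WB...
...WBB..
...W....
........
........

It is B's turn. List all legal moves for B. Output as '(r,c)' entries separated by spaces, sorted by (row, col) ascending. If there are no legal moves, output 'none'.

Answer: (2,2) (3,2) (4,2) (5,2) (6,2)

Derivation:
(2,2): flips 1 -> legal
(2,3): no bracket -> illegal
(2,4): no bracket -> illegal
(3,2): flips 1 -> legal
(4,2): flips 1 -> legal
(5,2): flips 1 -> legal
(5,4): no bracket -> illegal
(6,2): flips 1 -> legal
(6,3): no bracket -> illegal
(6,4): no bracket -> illegal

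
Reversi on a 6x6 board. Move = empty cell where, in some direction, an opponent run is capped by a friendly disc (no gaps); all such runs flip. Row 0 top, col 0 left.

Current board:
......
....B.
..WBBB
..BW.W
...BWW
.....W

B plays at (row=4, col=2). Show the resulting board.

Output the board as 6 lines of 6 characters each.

Place B at (4,2); scan 8 dirs for brackets.
Dir NW: first cell '.' (not opp) -> no flip
Dir N: first cell 'B' (not opp) -> no flip
Dir NE: opp run (3,3) capped by B -> flip
Dir W: first cell '.' (not opp) -> no flip
Dir E: first cell 'B' (not opp) -> no flip
Dir SW: first cell '.' (not opp) -> no flip
Dir S: first cell '.' (not opp) -> no flip
Dir SE: first cell '.' (not opp) -> no flip
All flips: (3,3)

Answer: ......
....B.
..WBBB
..BB.W
..BBWW
.....W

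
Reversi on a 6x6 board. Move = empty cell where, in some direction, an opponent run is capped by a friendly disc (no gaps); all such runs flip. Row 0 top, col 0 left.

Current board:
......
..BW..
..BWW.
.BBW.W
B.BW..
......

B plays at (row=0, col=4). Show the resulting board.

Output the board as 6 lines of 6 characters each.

Answer: ....B.
..BB..
..BWW.
.BBW.W
B.BW..
......

Derivation:
Place B at (0,4); scan 8 dirs for brackets.
Dir NW: edge -> no flip
Dir N: edge -> no flip
Dir NE: edge -> no flip
Dir W: first cell '.' (not opp) -> no flip
Dir E: first cell '.' (not opp) -> no flip
Dir SW: opp run (1,3) capped by B -> flip
Dir S: first cell '.' (not opp) -> no flip
Dir SE: first cell '.' (not opp) -> no flip
All flips: (1,3)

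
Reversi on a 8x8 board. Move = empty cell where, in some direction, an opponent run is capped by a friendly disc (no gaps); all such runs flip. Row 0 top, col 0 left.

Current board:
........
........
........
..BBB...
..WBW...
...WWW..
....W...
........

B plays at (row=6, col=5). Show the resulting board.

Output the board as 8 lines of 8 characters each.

Place B at (6,5); scan 8 dirs for brackets.
Dir NW: opp run (5,4) capped by B -> flip
Dir N: opp run (5,5), next='.' -> no flip
Dir NE: first cell '.' (not opp) -> no flip
Dir W: opp run (6,4), next='.' -> no flip
Dir E: first cell '.' (not opp) -> no flip
Dir SW: first cell '.' (not opp) -> no flip
Dir S: first cell '.' (not opp) -> no flip
Dir SE: first cell '.' (not opp) -> no flip
All flips: (5,4)

Answer: ........
........
........
..BBB...
..WBW...
...WBW..
....WB..
........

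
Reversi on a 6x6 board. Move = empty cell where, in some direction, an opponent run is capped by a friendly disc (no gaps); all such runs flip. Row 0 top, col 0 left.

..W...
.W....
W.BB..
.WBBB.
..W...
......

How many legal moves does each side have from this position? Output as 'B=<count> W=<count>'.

Answer: B=5 W=5

Derivation:
-- B to move --
(0,0): flips 1 -> legal
(0,1): no bracket -> illegal
(0,3): no bracket -> illegal
(1,0): no bracket -> illegal
(1,2): no bracket -> illegal
(1,3): no bracket -> illegal
(2,1): no bracket -> illegal
(3,0): flips 1 -> legal
(4,0): flips 1 -> legal
(4,1): no bracket -> illegal
(4,3): no bracket -> illegal
(5,1): flips 1 -> legal
(5,2): flips 1 -> legal
(5,3): no bracket -> illegal
B mobility = 5
-- W to move --
(1,2): flips 2 -> legal
(1,3): flips 1 -> legal
(1,4): no bracket -> illegal
(2,1): no bracket -> illegal
(2,4): flips 1 -> legal
(2,5): no bracket -> illegal
(3,5): flips 3 -> legal
(4,1): no bracket -> illegal
(4,3): no bracket -> illegal
(4,4): flips 2 -> legal
(4,5): no bracket -> illegal
W mobility = 5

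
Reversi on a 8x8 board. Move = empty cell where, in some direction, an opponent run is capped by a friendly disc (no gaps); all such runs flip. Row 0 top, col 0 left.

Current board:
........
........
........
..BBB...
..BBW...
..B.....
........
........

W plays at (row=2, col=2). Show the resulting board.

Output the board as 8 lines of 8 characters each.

Answer: ........
........
..W.....
..BWB...
..BBW...
..B.....
........
........

Derivation:
Place W at (2,2); scan 8 dirs for brackets.
Dir NW: first cell '.' (not opp) -> no flip
Dir N: first cell '.' (not opp) -> no flip
Dir NE: first cell '.' (not opp) -> no flip
Dir W: first cell '.' (not opp) -> no flip
Dir E: first cell '.' (not opp) -> no flip
Dir SW: first cell '.' (not opp) -> no flip
Dir S: opp run (3,2) (4,2) (5,2), next='.' -> no flip
Dir SE: opp run (3,3) capped by W -> flip
All flips: (3,3)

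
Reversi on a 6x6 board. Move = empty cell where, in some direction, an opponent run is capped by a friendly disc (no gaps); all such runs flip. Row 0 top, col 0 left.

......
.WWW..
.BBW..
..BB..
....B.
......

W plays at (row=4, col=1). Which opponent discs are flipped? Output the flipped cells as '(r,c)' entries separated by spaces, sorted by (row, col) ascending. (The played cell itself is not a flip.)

Answer: (3,2)

Derivation:
Dir NW: first cell '.' (not opp) -> no flip
Dir N: first cell '.' (not opp) -> no flip
Dir NE: opp run (3,2) capped by W -> flip
Dir W: first cell '.' (not opp) -> no flip
Dir E: first cell '.' (not opp) -> no flip
Dir SW: first cell '.' (not opp) -> no flip
Dir S: first cell '.' (not opp) -> no flip
Dir SE: first cell '.' (not opp) -> no flip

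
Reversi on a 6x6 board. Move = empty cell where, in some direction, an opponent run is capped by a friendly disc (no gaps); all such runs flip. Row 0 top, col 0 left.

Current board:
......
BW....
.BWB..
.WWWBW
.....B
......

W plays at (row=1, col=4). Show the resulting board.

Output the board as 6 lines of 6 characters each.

Answer: ......
BW..W.
.BWW..
.WWWBW
.....B
......

Derivation:
Place W at (1,4); scan 8 dirs for brackets.
Dir NW: first cell '.' (not opp) -> no flip
Dir N: first cell '.' (not opp) -> no flip
Dir NE: first cell '.' (not opp) -> no flip
Dir W: first cell '.' (not opp) -> no flip
Dir E: first cell '.' (not opp) -> no flip
Dir SW: opp run (2,3) capped by W -> flip
Dir S: first cell '.' (not opp) -> no flip
Dir SE: first cell '.' (not opp) -> no flip
All flips: (2,3)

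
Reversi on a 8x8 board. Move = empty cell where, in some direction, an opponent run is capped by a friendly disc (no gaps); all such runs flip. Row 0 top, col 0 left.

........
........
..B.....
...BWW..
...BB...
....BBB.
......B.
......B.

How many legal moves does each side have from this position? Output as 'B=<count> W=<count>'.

Answer: B=4 W=4

Derivation:
-- B to move --
(2,3): no bracket -> illegal
(2,4): flips 1 -> legal
(2,5): flips 1 -> legal
(2,6): flips 1 -> legal
(3,6): flips 2 -> legal
(4,5): no bracket -> illegal
(4,6): no bracket -> illegal
B mobility = 4
-- W to move --
(1,1): no bracket -> illegal
(1,2): no bracket -> illegal
(1,3): no bracket -> illegal
(2,1): no bracket -> illegal
(2,3): no bracket -> illegal
(2,4): no bracket -> illegal
(3,1): no bracket -> illegal
(3,2): flips 1 -> legal
(4,2): no bracket -> illegal
(4,5): no bracket -> illegal
(4,6): no bracket -> illegal
(4,7): no bracket -> illegal
(5,2): flips 1 -> legal
(5,3): flips 1 -> legal
(5,7): no bracket -> illegal
(6,3): no bracket -> illegal
(6,4): flips 2 -> legal
(6,5): no bracket -> illegal
(6,7): no bracket -> illegal
(7,5): no bracket -> illegal
(7,7): no bracket -> illegal
W mobility = 4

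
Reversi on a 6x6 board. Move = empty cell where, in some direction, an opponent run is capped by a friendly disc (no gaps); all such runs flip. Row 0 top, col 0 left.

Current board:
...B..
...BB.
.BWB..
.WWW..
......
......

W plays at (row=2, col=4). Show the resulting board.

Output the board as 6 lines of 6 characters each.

Answer: ...B..
...BB.
.BWWW.
.WWW..
......
......

Derivation:
Place W at (2,4); scan 8 dirs for brackets.
Dir NW: opp run (1,3), next='.' -> no flip
Dir N: opp run (1,4), next='.' -> no flip
Dir NE: first cell '.' (not opp) -> no flip
Dir W: opp run (2,3) capped by W -> flip
Dir E: first cell '.' (not opp) -> no flip
Dir SW: first cell 'W' (not opp) -> no flip
Dir S: first cell '.' (not opp) -> no flip
Dir SE: first cell '.' (not opp) -> no flip
All flips: (2,3)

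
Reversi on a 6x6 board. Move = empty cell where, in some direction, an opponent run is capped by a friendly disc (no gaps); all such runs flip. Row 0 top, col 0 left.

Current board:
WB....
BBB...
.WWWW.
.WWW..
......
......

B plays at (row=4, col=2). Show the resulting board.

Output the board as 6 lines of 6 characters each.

Place B at (4,2); scan 8 dirs for brackets.
Dir NW: opp run (3,1), next='.' -> no flip
Dir N: opp run (3,2) (2,2) capped by B -> flip
Dir NE: opp run (3,3) (2,4), next='.' -> no flip
Dir W: first cell '.' (not opp) -> no flip
Dir E: first cell '.' (not opp) -> no flip
Dir SW: first cell '.' (not opp) -> no flip
Dir S: first cell '.' (not opp) -> no flip
Dir SE: first cell '.' (not opp) -> no flip
All flips: (2,2) (3,2)

Answer: WB....
BBB...
.WBWW.
.WBW..
..B...
......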